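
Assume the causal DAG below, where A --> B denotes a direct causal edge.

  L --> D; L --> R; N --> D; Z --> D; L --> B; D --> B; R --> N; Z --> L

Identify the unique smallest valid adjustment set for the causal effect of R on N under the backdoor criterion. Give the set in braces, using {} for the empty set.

{}

Variables eligible for adjustment (non-descendants of R, excluding R and N): {L, Z}.
Backdoor paths from R to N:
  P1: R <- L <- Z -> D <- N
  P2: R <- L -> D <- N
  P3: R <- L -> B <- D <- N
Each backdoor path contains an unconditioned collider, so every path is already blocked with the empty conditioning set:
  P1: blocked at collider D (neither it nor any descendant is in the conditioning set).
  P2: blocked at collider D (neither it nor any descendant is in the conditioning set).
  P3: blocked at collider B (neither it nor any descendant is in the conditioning set).
The empty set is therefore the unique smallest valid set.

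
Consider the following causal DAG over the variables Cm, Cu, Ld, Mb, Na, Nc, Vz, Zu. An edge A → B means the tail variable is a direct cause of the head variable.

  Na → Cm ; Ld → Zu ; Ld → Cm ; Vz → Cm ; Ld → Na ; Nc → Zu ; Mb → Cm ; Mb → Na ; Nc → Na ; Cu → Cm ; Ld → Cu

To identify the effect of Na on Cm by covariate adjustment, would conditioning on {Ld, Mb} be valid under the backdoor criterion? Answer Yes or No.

Yes

Backdoor paths from Na to Cm (paths whose first edge points into Na):
  P1: Na <- Ld -> Cu -> Cm
  P2: Na <- Ld -> Cm
  P3: Na <- Nc -> Zu <- Ld -> Cu -> Cm
  P4: Na <- Nc -> Zu <- Ld -> Cm
  P5: Na <- Mb -> Cm
Condition 1 (no descendant of Na in the set): holds — descendants of Na are {Cm}; none are in {Ld, Mb}.
Condition 2 (every backdoor path blocked by {Ld, Mb}):
  P1: blocked at fork node Ld ∈ conditioning set.
  P2: blocked at fork node Ld ∈ conditioning set.
  P3: blocked at collider Zu (neither it nor any descendant is in the conditioning set).
  P4: blocked at collider Zu (neither it nor any descendant is in the conditioning set).
  P5: blocked at fork node Mb ∈ conditioning set.
{Ld, Mb} satisfies the backdoor criterion.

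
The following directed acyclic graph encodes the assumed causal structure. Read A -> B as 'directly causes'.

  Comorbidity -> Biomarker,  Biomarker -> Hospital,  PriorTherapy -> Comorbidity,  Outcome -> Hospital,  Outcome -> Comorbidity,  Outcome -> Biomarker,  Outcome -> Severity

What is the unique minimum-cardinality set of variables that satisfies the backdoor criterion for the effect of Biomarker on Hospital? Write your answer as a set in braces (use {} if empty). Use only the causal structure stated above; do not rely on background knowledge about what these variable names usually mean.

{Outcome}

Variables eligible for adjustment (non-descendants of Biomarker, excluding Biomarker and Hospital): {Comorbidity, Outcome, PriorTherapy, Severity}.
Backdoor paths from Biomarker to Hospital:
  P1: Biomarker <- Outcome -> Hospital
  P2: Biomarker <- Comorbidity <- Outcome -> Hospital
The empty set is not sufficient: P1 (Biomarker <- Outcome -> Hospital) has no collider blocking it and no conditioned non-collider, so it is open.
Try {Outcome}:
  P1: blocked at fork node Outcome ∈ conditioning set.
  P2: blocked at fork node Outcome ∈ conditioning set.
{Outcome} contains no descendant of Biomarker and blocks every backdoor path.
No other singleton works — e.g. {PriorTherapy} leaves P1 open — so {Outcome} is the unique smallest valid adjustment set.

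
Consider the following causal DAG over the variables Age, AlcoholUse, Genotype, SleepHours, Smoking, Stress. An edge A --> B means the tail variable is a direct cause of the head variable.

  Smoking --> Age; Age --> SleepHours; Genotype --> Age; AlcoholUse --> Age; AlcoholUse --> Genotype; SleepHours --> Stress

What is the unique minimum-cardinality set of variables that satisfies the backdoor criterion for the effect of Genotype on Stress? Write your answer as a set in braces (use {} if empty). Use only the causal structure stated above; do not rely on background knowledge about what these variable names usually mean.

Variables eligible for adjustment (non-descendants of Genotype, excluding Genotype and Stress): {AlcoholUse, Smoking}.
Backdoor paths from Genotype to Stress:
  P1: Genotype <- AlcoholUse -> Age -> SleepHours -> Stress
The empty set is not sufficient: P1 (Genotype <- AlcoholUse -> Age -> SleepHours -> Stress) has no collider blocking it and no conditioned non-collider, so it is open.
Try {AlcoholUse}:
  P1: blocked at fork node AlcoholUse ∈ conditioning set.
{AlcoholUse} contains no descendant of Genotype and blocks every backdoor path.
No other singleton works — e.g. {Smoking} leaves P1 open — so {AlcoholUse} is the unique smallest valid adjustment set.

{AlcoholUse}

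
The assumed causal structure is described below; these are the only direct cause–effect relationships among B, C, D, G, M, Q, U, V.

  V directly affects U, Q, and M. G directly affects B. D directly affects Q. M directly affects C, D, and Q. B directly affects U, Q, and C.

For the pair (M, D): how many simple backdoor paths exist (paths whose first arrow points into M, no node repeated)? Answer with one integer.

A backdoor path from M to D is any simple undirected path whose first edge points into M (i.e. leaves M via a parent).
Parents of M: {V}.
Enumerating:
  P1: M <- V -> Q <- D
  P2: M <- V -> U <- B -> Q <- D
That exhausts the simple backdoor paths. Count: 2.

2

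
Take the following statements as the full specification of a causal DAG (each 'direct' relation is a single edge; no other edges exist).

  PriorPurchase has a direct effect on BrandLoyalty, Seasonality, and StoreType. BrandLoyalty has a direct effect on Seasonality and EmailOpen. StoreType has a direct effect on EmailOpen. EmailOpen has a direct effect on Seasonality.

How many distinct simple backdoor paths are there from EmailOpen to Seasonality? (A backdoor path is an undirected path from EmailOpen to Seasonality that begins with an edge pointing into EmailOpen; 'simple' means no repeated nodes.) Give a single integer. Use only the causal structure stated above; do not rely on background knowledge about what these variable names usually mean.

4

A backdoor path from EmailOpen to Seasonality is any simple undirected path whose first edge points into EmailOpen (i.e. leaves EmailOpen via a parent).
Parents of EmailOpen: {BrandLoyalty, StoreType}.
Enumerating:
  P1: EmailOpen <- StoreType <- PriorPurchase -> BrandLoyalty -> Seasonality
  P2: EmailOpen <- StoreType <- PriorPurchase -> Seasonality
  P3: EmailOpen <- BrandLoyalty <- PriorPurchase -> Seasonality
  P4: EmailOpen <- BrandLoyalty -> Seasonality
That exhausts the simple backdoor paths. Count: 4.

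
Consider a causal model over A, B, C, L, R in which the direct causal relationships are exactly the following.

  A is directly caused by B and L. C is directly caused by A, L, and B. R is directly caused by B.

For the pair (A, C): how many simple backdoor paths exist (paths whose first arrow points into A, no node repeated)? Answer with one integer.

2

A backdoor path from A to C is any simple undirected path whose first edge points into A (i.e. leaves A via a parent).
Parents of A: {B, L}.
Enumerating:
  P1: A <- B -> C
  P2: A <- L -> C
That exhausts the simple backdoor paths. Count: 2.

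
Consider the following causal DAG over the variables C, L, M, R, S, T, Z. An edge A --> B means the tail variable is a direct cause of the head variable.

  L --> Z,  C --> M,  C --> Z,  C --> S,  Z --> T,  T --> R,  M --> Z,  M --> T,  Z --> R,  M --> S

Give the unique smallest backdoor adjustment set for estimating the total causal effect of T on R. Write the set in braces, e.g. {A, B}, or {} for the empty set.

Variables eligible for adjustment (non-descendants of T, excluding T and R): {C, L, M, S, Z}.
Backdoor paths from T to R:
  P1: T <- M <- C -> Z -> R
  P2: T <- M -> S <- C -> Z -> R
  P3: T <- M -> Z -> R
  P4: T <- Z -> R
The empty set is not sufficient: P1 (T <- M <- C -> Z -> R) has no collider blocking it and no conditioned non-collider, so it is open.
Try {Z}:
  P1: blocked at chain node Z ∈ conditioning set.
  P2: blocked at collider S (neither it nor any descendant is in the conditioning set).
  P3: blocked at chain node Z ∈ conditioning set.
  P4: blocked at fork node Z ∈ conditioning set.
{Z} contains no descendant of T and blocks every backdoor path.
No other singleton works — e.g. {C} leaves P3 open — so {Z} is the unique smallest valid adjustment set.

{Z}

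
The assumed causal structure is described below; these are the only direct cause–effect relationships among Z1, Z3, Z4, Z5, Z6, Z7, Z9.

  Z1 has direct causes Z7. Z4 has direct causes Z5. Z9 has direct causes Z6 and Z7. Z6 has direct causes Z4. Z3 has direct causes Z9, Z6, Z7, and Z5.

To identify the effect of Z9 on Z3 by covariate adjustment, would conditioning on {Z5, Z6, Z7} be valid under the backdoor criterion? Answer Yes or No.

Backdoor paths from Z9 to Z3 (paths whose first edge points into Z9):
  P1: Z9 <- Z7 -> Z3
  P2: Z9 <- Z6 <- Z4 <- Z5 -> Z3
  P3: Z9 <- Z6 -> Z3
Condition 1 (no descendant of Z9 in the set): holds — descendants of Z9 are {Z3}; none are in {Z5, Z6, Z7}.
Condition 2 (every backdoor path blocked by {Z5, Z6, Z7}):
  P1: blocked at fork node Z7 ∈ conditioning set.
  P2: blocked at chain node Z6 ∈ conditioning set.
  P3: blocked at fork node Z6 ∈ conditioning set.
{Z5, Z6, Z7} satisfies the backdoor criterion.

Yes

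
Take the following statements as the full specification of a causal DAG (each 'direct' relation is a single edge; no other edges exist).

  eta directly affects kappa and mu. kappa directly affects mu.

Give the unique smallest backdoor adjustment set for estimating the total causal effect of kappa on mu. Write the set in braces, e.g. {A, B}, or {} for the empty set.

{eta}

Variables eligible for adjustment (non-descendants of kappa, excluding kappa and mu): {eta}.
Backdoor paths from kappa to mu:
  P1: kappa <- eta -> mu
The empty set is not sufficient: P1 (kappa <- eta -> mu) has no collider blocking it and no conditioned non-collider, so it is open.
Try {eta}:
  P1: blocked at fork node eta ∈ conditioning set.
{eta} contains no descendant of kappa and blocks every backdoor path.
{eta} is the unique smallest valid adjustment set.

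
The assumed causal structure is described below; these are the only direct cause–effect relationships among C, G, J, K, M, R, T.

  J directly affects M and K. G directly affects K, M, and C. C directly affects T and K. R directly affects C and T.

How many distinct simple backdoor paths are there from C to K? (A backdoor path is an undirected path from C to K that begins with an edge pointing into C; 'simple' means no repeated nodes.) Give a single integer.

2

A backdoor path from C to K is any simple undirected path whose first edge points into C (i.e. leaves C via a parent).
Parents of C: {G, R}.
Enumerating:
  P1: C <- G -> K
  P2: C <- G -> M <- J -> K
That exhausts the simple backdoor paths. Count: 2.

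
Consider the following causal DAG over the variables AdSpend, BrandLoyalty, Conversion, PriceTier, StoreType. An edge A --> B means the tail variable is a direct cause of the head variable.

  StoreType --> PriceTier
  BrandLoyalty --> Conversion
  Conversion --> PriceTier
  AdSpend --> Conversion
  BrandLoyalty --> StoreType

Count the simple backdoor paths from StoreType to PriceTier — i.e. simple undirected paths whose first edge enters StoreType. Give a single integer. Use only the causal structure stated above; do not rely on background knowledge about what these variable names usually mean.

A backdoor path from StoreType to PriceTier is any simple undirected path whose first edge points into StoreType (i.e. leaves StoreType via a parent).
Parents of StoreType: {BrandLoyalty}.
Enumerating:
  P1: StoreType <- BrandLoyalty -> Conversion -> PriceTier
That exhausts the simple backdoor paths. Count: 1.

1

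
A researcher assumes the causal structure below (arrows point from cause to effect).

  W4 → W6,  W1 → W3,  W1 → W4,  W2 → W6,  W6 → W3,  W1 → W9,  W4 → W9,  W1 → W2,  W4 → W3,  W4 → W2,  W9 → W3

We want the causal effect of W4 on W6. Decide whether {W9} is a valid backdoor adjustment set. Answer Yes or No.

Backdoor paths from W4 to W6 (paths whose first edge points into W4):
  P1: W4 <- W1 -> W2 -> W6
  P2: W4 <- W1 -> W9 -> W3 <- W6
  P3: W4 <- W1 -> W3 <- W6
Condition 1 (no descendant of W4 in the set): FAILS — W9 is a descendant of W4.
Condition 2 (every backdoor path blocked by {W9}):
  P1: open — no interior node is in the conditioning set.
  P2: blocked at chain node W9 ∈ conditioning set.
  P3: blocked at collider W3 (neither it nor any descendant is in the conditioning set).
{W9} does not satisfy the backdoor criterion.

No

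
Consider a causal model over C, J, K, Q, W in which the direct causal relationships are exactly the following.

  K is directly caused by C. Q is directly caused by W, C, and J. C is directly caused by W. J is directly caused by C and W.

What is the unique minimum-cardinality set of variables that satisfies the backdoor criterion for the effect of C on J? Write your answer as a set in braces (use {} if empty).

{W}

Variables eligible for adjustment (non-descendants of C, excluding C and J): {W}.
Backdoor paths from C to J:
  P1: C <- W -> J
  P2: C <- W -> Q <- J
The empty set is not sufficient: P1 (C <- W -> J) has no collider blocking it and no conditioned non-collider, so it is open.
Try {W}:
  P1: blocked at fork node W ∈ conditioning set.
  P2: blocked at fork node W ∈ conditioning set.
{W} contains no descendant of C and blocks every backdoor path.
{W} is the unique smallest valid adjustment set.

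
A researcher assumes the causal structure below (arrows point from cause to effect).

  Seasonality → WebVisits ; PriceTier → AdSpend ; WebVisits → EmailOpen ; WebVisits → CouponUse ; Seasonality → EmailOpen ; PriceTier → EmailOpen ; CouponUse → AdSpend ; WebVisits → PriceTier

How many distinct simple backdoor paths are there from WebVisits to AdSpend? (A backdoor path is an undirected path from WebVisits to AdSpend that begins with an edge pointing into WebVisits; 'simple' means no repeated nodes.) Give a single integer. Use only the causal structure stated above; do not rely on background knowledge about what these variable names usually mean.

A backdoor path from WebVisits to AdSpend is any simple undirected path whose first edge points into WebVisits (i.e. leaves WebVisits via a parent).
Parents of WebVisits: {Seasonality}.
Enumerating:
  P1: WebVisits <- Seasonality -> EmailOpen <- PriceTier -> AdSpend
That exhausts the simple backdoor paths. Count: 1.

1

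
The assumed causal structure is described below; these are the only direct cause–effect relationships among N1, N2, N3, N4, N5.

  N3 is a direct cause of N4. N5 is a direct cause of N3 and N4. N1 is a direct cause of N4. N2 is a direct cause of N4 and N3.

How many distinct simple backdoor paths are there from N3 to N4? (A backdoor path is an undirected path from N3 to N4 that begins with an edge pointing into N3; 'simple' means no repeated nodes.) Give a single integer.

A backdoor path from N3 to N4 is any simple undirected path whose first edge points into N3 (i.e. leaves N3 via a parent).
Parents of N3: {N2, N5}.
Enumerating:
  P1: N3 <- N2 -> N4
  P2: N3 <- N5 -> N4
That exhausts the simple backdoor paths. Count: 2.

2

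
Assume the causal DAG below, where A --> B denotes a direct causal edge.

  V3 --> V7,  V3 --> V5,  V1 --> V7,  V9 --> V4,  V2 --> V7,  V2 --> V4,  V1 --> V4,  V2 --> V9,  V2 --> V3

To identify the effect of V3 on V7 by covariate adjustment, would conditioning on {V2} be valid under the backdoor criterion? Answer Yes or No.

Backdoor paths from V3 to V7 (paths whose first edge points into V3):
  P1: V3 <- V2 -> V9 -> V4 <- V1 -> V7
  P2: V3 <- V2 -> V4 <- V1 -> V7
  P3: V3 <- V2 -> V7
Condition 1 (no descendant of V3 in the set): holds — descendants of V3 are {V5, V7}; none are in {V2}.
Condition 2 (every backdoor path blocked by {V2}):
  P1: blocked at fork node V2 ∈ conditioning set.
  P2: blocked at fork node V2 ∈ conditioning set.
  P3: blocked at fork node V2 ∈ conditioning set.
{V2} satisfies the backdoor criterion.

Yes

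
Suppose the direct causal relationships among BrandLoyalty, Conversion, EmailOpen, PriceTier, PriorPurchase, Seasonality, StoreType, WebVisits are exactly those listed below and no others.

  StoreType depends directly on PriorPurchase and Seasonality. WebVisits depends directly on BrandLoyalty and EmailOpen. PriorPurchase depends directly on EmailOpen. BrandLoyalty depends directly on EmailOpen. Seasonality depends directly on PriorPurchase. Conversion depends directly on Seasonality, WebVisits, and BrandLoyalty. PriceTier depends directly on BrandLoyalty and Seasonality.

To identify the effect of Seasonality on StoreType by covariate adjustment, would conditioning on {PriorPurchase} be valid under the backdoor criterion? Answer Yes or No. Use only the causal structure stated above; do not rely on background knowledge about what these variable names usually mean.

Yes

Backdoor paths from Seasonality to StoreType (paths whose first edge points into Seasonality):
  P1: Seasonality <- PriorPurchase -> StoreType
Condition 1 (no descendant of Seasonality in the set): holds — descendants of Seasonality are {Conversion, PriceTier, StoreType}; none are in {PriorPurchase}.
Condition 2 (every backdoor path blocked by {PriorPurchase}):
  P1: blocked at fork node PriorPurchase ∈ conditioning set.
{PriorPurchase} satisfies the backdoor criterion.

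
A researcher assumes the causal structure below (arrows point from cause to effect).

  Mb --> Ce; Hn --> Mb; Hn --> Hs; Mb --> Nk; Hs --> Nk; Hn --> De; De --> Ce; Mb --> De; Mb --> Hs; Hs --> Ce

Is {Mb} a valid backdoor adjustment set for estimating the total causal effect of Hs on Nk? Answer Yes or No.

Yes

Backdoor paths from Hs to Nk (paths whose first edge points into Hs):
  P1: Hs <- Hn -> Mb -> Nk
  P2: Hs <- Hn -> De <- Mb -> Nk
  P3: Hs <- Hn -> De -> Ce <- Mb -> Nk
  P4: Hs <- Mb -> Nk
Condition 1 (no descendant of Hs in the set): holds — descendants of Hs are {Ce, Nk}; none are in {Mb}.
Condition 2 (every backdoor path blocked by {Mb}):
  P1: blocked at chain node Mb ∈ conditioning set.
  P2: blocked at collider De (neither it nor any descendant is in the conditioning set).
  P3: blocked at collider Ce (neither it nor any descendant is in the conditioning set).
  P4: blocked at fork node Mb ∈ conditioning set.
{Mb} satisfies the backdoor criterion.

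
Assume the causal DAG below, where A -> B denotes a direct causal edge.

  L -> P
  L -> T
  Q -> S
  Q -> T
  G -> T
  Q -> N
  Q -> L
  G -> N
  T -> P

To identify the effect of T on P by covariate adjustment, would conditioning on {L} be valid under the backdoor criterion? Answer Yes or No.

Yes

Backdoor paths from T to P (paths whose first edge points into T):
  P1: T <- Q -> L -> P
  P2: T <- G -> N <- Q -> L -> P
  P3: T <- L -> P
Condition 1 (no descendant of T in the set): holds — descendants of T are {P}; none are in {L}.
Condition 2 (every backdoor path blocked by {L}):
  P1: blocked at chain node L ∈ conditioning set.
  P2: blocked at collider N (neither it nor any descendant is in the conditioning set).
  P3: blocked at fork node L ∈ conditioning set.
{L} satisfies the backdoor criterion.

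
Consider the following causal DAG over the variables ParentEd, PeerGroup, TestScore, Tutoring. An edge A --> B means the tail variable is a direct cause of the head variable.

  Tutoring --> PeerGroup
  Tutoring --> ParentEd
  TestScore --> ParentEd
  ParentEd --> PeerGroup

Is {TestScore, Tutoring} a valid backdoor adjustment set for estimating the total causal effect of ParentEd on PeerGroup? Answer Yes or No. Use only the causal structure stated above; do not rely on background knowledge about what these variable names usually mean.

Backdoor paths from ParentEd to PeerGroup (paths whose first edge points into ParentEd):
  P1: ParentEd <- Tutoring -> PeerGroup
Condition 1 (no descendant of ParentEd in the set): holds — descendants of ParentEd are {PeerGroup}; none are in {TestScore, Tutoring}.
Condition 2 (every backdoor path blocked by {TestScore, Tutoring}):
  P1: blocked at fork node Tutoring ∈ conditioning set.
{TestScore, Tutoring} satisfies the backdoor criterion.

Yes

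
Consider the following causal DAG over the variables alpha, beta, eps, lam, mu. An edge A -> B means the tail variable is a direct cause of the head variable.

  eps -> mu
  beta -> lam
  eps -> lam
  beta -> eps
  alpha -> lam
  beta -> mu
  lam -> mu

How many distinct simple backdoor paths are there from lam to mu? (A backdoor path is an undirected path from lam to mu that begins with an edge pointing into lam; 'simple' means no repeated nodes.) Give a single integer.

4

A backdoor path from lam to mu is any simple undirected path whose first edge points into lam (i.e. leaves lam via a parent).
Parents of lam: {alpha, beta, eps}.
Enumerating:
  P1: lam <- beta -> eps -> mu
  P2: lam <- beta -> mu
  P3: lam <- eps <- beta -> mu
  P4: lam <- eps -> mu
That exhausts the simple backdoor paths. Count: 4.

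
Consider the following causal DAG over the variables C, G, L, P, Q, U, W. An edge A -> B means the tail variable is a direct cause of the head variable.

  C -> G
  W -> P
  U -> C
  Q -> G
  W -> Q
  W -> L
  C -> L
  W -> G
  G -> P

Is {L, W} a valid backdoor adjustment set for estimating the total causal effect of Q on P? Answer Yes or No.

Backdoor paths from Q to P (paths whose first edge points into Q):
  P1: Q <- W -> L <- C -> G -> P
  P2: Q <- W -> G -> P
  P3: Q <- W -> P
Condition 1 (no descendant of Q in the set): holds — descendants of Q are {G, P}; none are in {L, W}.
Condition 2 (every backdoor path blocked by {L, W}):
  P1: blocked at fork node W ∈ conditioning set.
  P2: blocked at fork node W ∈ conditioning set.
  P3: blocked at fork node W ∈ conditioning set.
{L, W} satisfies the backdoor criterion.

Yes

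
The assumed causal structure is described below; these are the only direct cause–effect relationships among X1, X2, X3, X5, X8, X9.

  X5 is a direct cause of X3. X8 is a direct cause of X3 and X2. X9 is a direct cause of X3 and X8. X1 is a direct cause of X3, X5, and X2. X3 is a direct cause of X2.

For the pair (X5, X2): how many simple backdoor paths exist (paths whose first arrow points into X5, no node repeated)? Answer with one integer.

4

A backdoor path from X5 to X2 is any simple undirected path whose first edge points into X5 (i.e. leaves X5 via a parent).
Parents of X5: {X1}.
Enumerating:
  P1: X5 <- X1 -> X3 <- X9 -> X8 -> X2
  P2: X5 <- X1 -> X3 <- X8 -> X2
  P3: X5 <- X1 -> X3 -> X2
  P4: X5 <- X1 -> X2
That exhausts the simple backdoor paths. Count: 4.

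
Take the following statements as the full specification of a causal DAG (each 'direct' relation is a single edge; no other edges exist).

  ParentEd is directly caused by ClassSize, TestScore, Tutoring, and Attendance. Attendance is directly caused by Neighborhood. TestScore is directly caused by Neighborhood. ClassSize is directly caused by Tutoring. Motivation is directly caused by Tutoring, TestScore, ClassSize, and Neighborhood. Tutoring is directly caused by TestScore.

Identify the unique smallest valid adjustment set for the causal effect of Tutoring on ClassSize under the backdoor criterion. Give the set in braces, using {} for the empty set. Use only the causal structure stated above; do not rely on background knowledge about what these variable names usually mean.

{}

Variables eligible for adjustment (non-descendants of Tutoring, excluding Tutoring and ClassSize): {Attendance, Neighborhood, TestScore}.
Backdoor paths from Tutoring to ClassSize:
  P1: Tutoring <- TestScore <- Neighborhood -> Attendance -> ParentEd <- ClassSize
  P2: Tutoring <- TestScore <- Neighborhood -> Motivation <- ClassSize
  P3: Tutoring <- TestScore -> ParentEd <- Attendance <- Neighborhood -> Motivation <- ClassSize
  P4: Tutoring <- TestScore -> ParentEd <- ClassSize
  P5: Tutoring <- TestScore -> Motivation <- Neighborhood -> Attendance -> ParentEd <- ClassSize
  P6: Tutoring <- TestScore -> Motivation <- ClassSize
Each backdoor path contains an unconditioned collider, so every path is already blocked with the empty conditioning set:
  P1: blocked at collider ParentEd (neither it nor any descendant is in the conditioning set).
  P2: blocked at collider Motivation (neither it nor any descendant is in the conditioning set).
  P3: blocked at collider ParentEd (neither it nor any descendant is in the conditioning set).
  P4: blocked at collider ParentEd (neither it nor any descendant is in the conditioning set).
  P5: blocked at collider Motivation (neither it nor any descendant is in the conditioning set).
  P6: blocked at collider Motivation (neither it nor any descendant is in the conditioning set).
The empty set is therefore the unique smallest valid set.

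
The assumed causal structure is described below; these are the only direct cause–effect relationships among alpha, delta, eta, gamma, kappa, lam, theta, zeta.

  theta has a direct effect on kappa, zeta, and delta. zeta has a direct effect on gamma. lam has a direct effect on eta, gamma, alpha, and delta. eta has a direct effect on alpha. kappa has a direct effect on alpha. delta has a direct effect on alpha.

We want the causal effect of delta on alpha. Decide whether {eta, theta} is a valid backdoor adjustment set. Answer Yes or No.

Backdoor paths from delta to alpha (paths whose first edge points into delta):
  P1: delta <- theta -> kappa -> alpha
  P2: delta <- theta -> zeta -> gamma <- lam -> eta -> alpha
  P3: delta <- theta -> zeta -> gamma <- lam -> alpha
  P4: delta <- lam -> gamma <- zeta <- theta -> kappa -> alpha
  P5: delta <- lam -> eta -> alpha
  P6: delta <- lam -> alpha
Condition 1 (no descendant of delta in the set): holds — descendants of delta are {alpha}; none are in {eta, theta}.
Condition 2 (every backdoor path blocked by {eta, theta}):
  P1: blocked at fork node theta ∈ conditioning set.
  P2: blocked at fork node theta ∈ conditioning set.
  P3: blocked at fork node theta ∈ conditioning set.
  P4: blocked at collider gamma (neither it nor any descendant is in the conditioning set).
  P5: blocked at chain node eta ∈ conditioning set.
  P6: open — no interior node is in the conditioning set.
{eta, theta} does not satisfy the backdoor criterion.

No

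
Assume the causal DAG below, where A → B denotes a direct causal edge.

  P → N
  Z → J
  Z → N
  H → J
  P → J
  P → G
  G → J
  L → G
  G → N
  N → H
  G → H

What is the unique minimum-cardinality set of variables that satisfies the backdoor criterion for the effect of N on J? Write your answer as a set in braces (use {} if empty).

Variables eligible for adjustment (non-descendants of N, excluding N and J): {G, L, P, Z}.
Backdoor paths from N to J:
  P1: N <- Z -> J
  P2: N <- P -> G -> H -> J
  P3: N <- P -> G -> J
  P4: N <- P -> J
  P5: N <- G <- P -> J
  P6: N <- G -> H -> J
  P7: N <- G -> J
The empty set is not sufficient: P1 (N <- Z -> J) has no collider blocking it and no conditioned non-collider, so it is open.
Try {G, P, Z}:
  P1: blocked at fork node Z ∈ conditioning set.
  P2: blocked at fork node P ∈ conditioning set.
  P3: blocked at fork node P ∈ conditioning set.
  P4: blocked at fork node P ∈ conditioning set.
  P5: blocked at chain node G ∈ conditioning set.
  P6: blocked at fork node G ∈ conditioning set.
  P7: blocked at fork node G ∈ conditioning set.
{G, P, Z} contains no descendant of N and blocks every backdoor path.
Every element of {G, P, Z} is needed (dropping G leaves P6 open; dropping P leaves P4 open; dropping Z leaves P1 open), so no proper subset is valid.
Among all size-3 subsets of the eligible variables, only {G, P, Z} blocks every backdoor path, so it is the unique smallest valid adjustment set.

{G, P, Z}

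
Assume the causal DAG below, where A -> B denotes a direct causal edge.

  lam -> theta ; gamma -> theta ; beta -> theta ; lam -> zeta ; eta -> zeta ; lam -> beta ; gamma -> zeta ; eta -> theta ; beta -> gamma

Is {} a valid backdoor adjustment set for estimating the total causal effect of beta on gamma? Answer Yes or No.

Yes

Backdoor paths from beta to gamma (paths whose first edge points into beta):
  P1: beta <- lam -> theta <- eta -> zeta <- gamma
  P2: beta <- lam -> theta <- gamma
  P3: beta <- lam -> zeta <- eta -> theta <- gamma
  P4: beta <- lam -> zeta <- gamma
Condition 1 (no descendant of beta in the set): holds — descendants of beta are {gamma, theta, zeta}; none are in {}.
Condition 2 (every backdoor path blocked by {}):
  P1: blocked at collider theta (neither it nor any descendant is in the conditioning set).
  P2: blocked at collider theta (neither it nor any descendant is in the conditioning set).
  P3: blocked at collider zeta (neither it nor any descendant is in the conditioning set).
  P4: blocked at collider zeta (neither it nor any descendant is in the conditioning set).
{} satisfies the backdoor criterion.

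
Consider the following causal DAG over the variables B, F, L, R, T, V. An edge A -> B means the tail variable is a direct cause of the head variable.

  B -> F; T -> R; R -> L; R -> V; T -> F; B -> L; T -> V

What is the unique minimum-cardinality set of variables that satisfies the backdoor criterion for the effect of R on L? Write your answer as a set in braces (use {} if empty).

Variables eligible for adjustment (non-descendants of R, excluding R and L): {B, F, T}.
Backdoor paths from R to L:
  P1: R <- T -> F <- B -> L
Each backdoor path contains an unconditioned collider, so every path is already blocked with the empty conditioning set:
  P1: blocked at collider F (neither it nor any descendant is in the conditioning set).
The empty set is therefore the unique smallest valid set.

{}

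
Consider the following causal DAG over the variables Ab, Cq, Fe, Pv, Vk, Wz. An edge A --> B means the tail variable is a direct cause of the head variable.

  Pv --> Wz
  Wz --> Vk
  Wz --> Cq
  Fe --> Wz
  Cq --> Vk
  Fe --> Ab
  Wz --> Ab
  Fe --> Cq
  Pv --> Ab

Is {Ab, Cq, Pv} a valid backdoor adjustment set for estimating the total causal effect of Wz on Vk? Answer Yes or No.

No

Backdoor paths from Wz to Vk (paths whose first edge points into Wz):
  P1: Wz <- Pv -> Ab <- Fe -> Cq -> Vk
  P2: Wz <- Fe -> Cq -> Vk
Condition 1 (no descendant of Wz in the set): FAILS — Ab and Cq are descendants of Wz.
Condition 2 (every backdoor path blocked by {Ab, Cq, Pv}):
  P1: blocked at fork node Pv ∈ conditioning set.
  P2: blocked at chain node Cq ∈ conditioning set.
{Ab, Cq, Pv} does not satisfy the backdoor criterion.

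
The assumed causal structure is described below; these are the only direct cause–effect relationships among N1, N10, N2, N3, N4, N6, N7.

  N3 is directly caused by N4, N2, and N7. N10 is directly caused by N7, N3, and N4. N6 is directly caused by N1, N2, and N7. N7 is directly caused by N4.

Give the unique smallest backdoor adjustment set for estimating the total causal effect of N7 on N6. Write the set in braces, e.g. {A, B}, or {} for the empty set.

Variables eligible for adjustment (non-descendants of N7, excluding N7 and N6): {N1, N2, N4}.
Backdoor paths from N7 to N6:
  P1: N7 <- N4 -> N3 <- N2 -> N6
  P2: N7 <- N4 -> N10 <- N3 <- N2 -> N6
Each backdoor path contains an unconditioned collider, so every path is already blocked with the empty conditioning set:
  P1: blocked at collider N3 (neither it nor any descendant is in the conditioning set).
  P2: blocked at collider N10 (neither it nor any descendant is in the conditioning set).
The empty set is therefore the unique smallest valid set.

{}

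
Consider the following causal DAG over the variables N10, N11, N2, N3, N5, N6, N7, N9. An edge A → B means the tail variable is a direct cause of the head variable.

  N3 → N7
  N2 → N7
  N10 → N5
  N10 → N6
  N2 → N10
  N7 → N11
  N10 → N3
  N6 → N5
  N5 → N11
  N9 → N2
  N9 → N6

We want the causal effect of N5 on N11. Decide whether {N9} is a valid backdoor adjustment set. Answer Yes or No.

Backdoor paths from N5 to N11 (paths whose first edge points into N5):
  P1: N5 <- N10 <- N2 -> N7 -> N11
  P2: N5 <- N10 -> N3 -> N7 -> N11
  P3: N5 <- N10 -> N6 <- N9 -> N2 -> N7 -> N11
  P4: N5 <- N6 <- N9 -> N2 -> N10 -> N3 -> N7 -> N11
  P5: N5 <- N6 <- N9 -> N2 -> N7 -> N11
  P6: N5 <- N6 <- N10 <- N2 -> N7 -> N11
  P7: N5 <- N6 <- N10 -> N3 -> N7 -> N11
Condition 1 (no descendant of N5 in the set): holds — descendants of N5 are {N11}; none are in {N9}.
Condition 2 (every backdoor path blocked by {N9}):
  P1: open — no interior node is in the conditioning set.
  P2: open — no interior node is in the conditioning set.
  P3: blocked at collider N6 (neither it nor any descendant is in the conditioning set).
  P4: blocked at fork node N9 ∈ conditioning set.
  P5: blocked at fork node N9 ∈ conditioning set.
  P6: open — no interior node is in the conditioning set.
  P7: open — no interior node is in the conditioning set.
{N9} does not satisfy the backdoor criterion.

No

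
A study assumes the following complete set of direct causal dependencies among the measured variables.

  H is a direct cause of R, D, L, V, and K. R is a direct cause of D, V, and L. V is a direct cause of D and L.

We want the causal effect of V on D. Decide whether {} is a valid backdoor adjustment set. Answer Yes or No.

Backdoor paths from V to D (paths whose first edge points into V):
  P1: V <- H -> R -> D
  P2: V <- H -> D
  P3: V <- H -> L <- R -> D
  P4: V <- R <- H -> D
  P5: V <- R -> D
  P6: V <- R -> L <- H -> D
Condition 1 (no descendant of V in the set): holds — descendants of V are {D, L}; none are in {}.
Condition 2 (every backdoor path blocked by {}):
  P1: open — no interior node is in the conditioning set.
  P2: open — no interior node is in the conditioning set.
  P3: blocked at collider L (neither it nor any descendant is in the conditioning set).
  P4: open — no interior node is in the conditioning set.
  P5: open — no interior node is in the conditioning set.
  P6: blocked at collider L (neither it nor any descendant is in the conditioning set).
{} does not satisfy the backdoor criterion.

No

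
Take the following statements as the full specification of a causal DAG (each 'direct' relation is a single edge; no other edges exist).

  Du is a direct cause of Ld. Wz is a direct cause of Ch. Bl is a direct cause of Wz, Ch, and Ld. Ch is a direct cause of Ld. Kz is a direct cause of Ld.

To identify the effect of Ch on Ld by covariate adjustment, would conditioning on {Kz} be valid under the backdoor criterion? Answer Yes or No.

Backdoor paths from Ch to Ld (paths whose first edge points into Ch):
  P1: Ch <- Bl -> Ld
  P2: Ch <- Wz <- Bl -> Ld
Condition 1 (no descendant of Ch in the set): holds — descendants of Ch are {Ld}; none are in {Kz}.
Condition 2 (every backdoor path blocked by {Kz}):
  P1: open — no interior node is in the conditioning set.
  P2: open — no interior node is in the conditioning set.
{Kz} does not satisfy the backdoor criterion.

No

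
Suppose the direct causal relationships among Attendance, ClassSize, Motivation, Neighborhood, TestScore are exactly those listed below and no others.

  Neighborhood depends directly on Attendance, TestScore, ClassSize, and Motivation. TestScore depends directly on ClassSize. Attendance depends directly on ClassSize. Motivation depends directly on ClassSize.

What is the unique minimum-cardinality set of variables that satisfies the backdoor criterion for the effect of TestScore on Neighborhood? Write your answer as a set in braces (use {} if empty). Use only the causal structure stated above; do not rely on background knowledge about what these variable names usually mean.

{ClassSize}

Variables eligible for adjustment (non-descendants of TestScore, excluding TestScore and Neighborhood): {Attendance, ClassSize, Motivation}.
Backdoor paths from TestScore to Neighborhood:
  P1: TestScore <- ClassSize -> Motivation -> Neighborhood
  P2: TestScore <- ClassSize -> Attendance -> Neighborhood
  P3: TestScore <- ClassSize -> Neighborhood
The empty set is not sufficient: P1 (TestScore <- ClassSize -> Motivation -> Neighborhood) has no collider blocking it and no conditioned non-collider, so it is open.
Try {ClassSize}:
  P1: blocked at fork node ClassSize ∈ conditioning set.
  P2: blocked at fork node ClassSize ∈ conditioning set.
  P3: blocked at fork node ClassSize ∈ conditioning set.
{ClassSize} contains no descendant of TestScore and blocks every backdoor path.
No other singleton works — e.g. {Motivation} leaves P2 open — so {ClassSize} is the unique smallest valid adjustment set.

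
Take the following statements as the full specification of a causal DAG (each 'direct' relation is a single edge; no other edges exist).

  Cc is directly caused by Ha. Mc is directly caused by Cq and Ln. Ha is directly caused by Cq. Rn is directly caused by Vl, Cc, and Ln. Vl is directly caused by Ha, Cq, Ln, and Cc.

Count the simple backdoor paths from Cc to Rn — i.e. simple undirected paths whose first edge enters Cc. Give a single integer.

7

A backdoor path from Cc to Rn is any simple undirected path whose first edge points into Cc (i.e. leaves Cc via a parent).
Parents of Cc: {Ha}.
Enumerating:
  P1: Cc <- Ha <- Cq -> Vl <- Ln -> Rn
  P2: Cc <- Ha <- Cq -> Vl -> Rn
  P3: Cc <- Ha <- Cq -> Mc <- Ln -> Vl -> Rn
  P4: Cc <- Ha <- Cq -> Mc <- Ln -> Rn
  P5: Cc <- Ha -> Vl <- Cq -> Mc <- Ln -> Rn
  P6: Cc <- Ha -> Vl <- Ln -> Rn
  P7: Cc <- Ha -> Vl -> Rn
That exhausts the simple backdoor paths. Count: 7.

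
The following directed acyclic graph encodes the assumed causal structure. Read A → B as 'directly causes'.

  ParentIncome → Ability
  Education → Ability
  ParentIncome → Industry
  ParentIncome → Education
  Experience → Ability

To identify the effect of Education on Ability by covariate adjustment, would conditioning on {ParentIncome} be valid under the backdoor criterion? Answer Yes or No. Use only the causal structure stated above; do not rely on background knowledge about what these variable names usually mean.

Yes

Backdoor paths from Education to Ability (paths whose first edge points into Education):
  P1: Education <- ParentIncome -> Ability
Condition 1 (no descendant of Education in the set): holds — descendants of Education are {Ability}; none are in {ParentIncome}.
Condition 2 (every backdoor path blocked by {ParentIncome}):
  P1: blocked at fork node ParentIncome ∈ conditioning set.
{ParentIncome} satisfies the backdoor criterion.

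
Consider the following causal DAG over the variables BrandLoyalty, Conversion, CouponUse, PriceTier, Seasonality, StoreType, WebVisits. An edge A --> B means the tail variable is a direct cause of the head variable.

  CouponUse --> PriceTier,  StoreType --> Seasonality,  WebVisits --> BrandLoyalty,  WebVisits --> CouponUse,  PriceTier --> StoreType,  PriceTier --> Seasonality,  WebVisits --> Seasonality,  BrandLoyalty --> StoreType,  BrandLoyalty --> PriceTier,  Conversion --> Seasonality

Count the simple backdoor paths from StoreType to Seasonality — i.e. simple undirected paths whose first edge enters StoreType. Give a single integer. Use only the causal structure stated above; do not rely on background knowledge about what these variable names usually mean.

A backdoor path from StoreType to Seasonality is any simple undirected path whose first edge points into StoreType (i.e. leaves StoreType via a parent).
Parents of StoreType: {BrandLoyalty, PriceTier}.
Enumerating:
  P1: StoreType <- BrandLoyalty <- WebVisits -> CouponUse -> PriceTier -> Seasonality
  P2: StoreType <- BrandLoyalty <- WebVisits -> Seasonality
  P3: StoreType <- BrandLoyalty -> PriceTier <- CouponUse <- WebVisits -> Seasonality
  P4: StoreType <- BrandLoyalty -> PriceTier -> Seasonality
  P5: StoreType <- PriceTier <- BrandLoyalty <- WebVisits -> Seasonality
  P6: StoreType <- PriceTier <- CouponUse <- WebVisits -> Seasonality
  P7: StoreType <- PriceTier -> Seasonality
That exhausts the simple backdoor paths. Count: 7.

7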